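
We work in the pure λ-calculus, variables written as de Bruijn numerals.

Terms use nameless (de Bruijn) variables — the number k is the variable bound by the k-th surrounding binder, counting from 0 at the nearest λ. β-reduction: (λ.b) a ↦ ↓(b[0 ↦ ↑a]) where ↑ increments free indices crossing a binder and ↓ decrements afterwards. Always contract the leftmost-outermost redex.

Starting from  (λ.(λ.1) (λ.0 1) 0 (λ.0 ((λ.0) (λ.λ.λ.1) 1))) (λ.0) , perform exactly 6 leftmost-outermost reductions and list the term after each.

  start: (λ.(λ.1) (λ.0 1) 0 (λ.0 ((λ.0) (λ.λ.λ.1) 1))) (λ.0)
  step 1: (λ.λ.0) (λ.0 (λ.0)) (λ.0) (λ.0 ((λ.0) (λ.λ.λ.1) (λ.0)))
  step 2: (λ.0) (λ.0) (λ.0 ((λ.0) (λ.λ.λ.1) (λ.0)))
  step 3: (λ.0) (λ.0 ((λ.0) (λ.λ.λ.1) (λ.0)))
  step 4: λ.0 ((λ.0) (λ.λ.λ.1) (λ.0))
  step 5: λ.0 ((λ.λ.λ.1) (λ.0))
  step 6: λ.0 (λ.λ.1)

Answer: after 6 steps: λ.0 (λ.λ.1)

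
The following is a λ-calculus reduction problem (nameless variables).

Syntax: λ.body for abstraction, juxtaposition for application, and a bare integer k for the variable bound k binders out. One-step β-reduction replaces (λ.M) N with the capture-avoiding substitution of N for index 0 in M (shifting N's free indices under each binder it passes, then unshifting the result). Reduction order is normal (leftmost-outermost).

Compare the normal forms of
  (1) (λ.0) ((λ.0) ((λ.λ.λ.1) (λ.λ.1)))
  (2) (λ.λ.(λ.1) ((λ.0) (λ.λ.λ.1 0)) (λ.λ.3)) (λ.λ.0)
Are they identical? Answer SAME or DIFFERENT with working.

Term A:
  start: (λ.0) ((λ.0) ((λ.λ.λ.1) (λ.λ.1)))
  step 1: (λ.0) ((λ.λ.λ.1) (λ.λ.1))
  step 2: (λ.λ.λ.1) (λ.λ.1)
  step 3: λ.λ.1

Term B:
  start: (λ.λ.(λ.1) ((λ.0) (λ.λ.λ.1 0)) (λ.λ.3)) (λ.λ.0)
  step 1: λ.(λ.1) ((λ.0) (λ.λ.λ.1 0)) (λ.λ.λ.λ.0)
  step 2: λ.0 (λ.λ.λ.λ.0)

Answer: DIFFERENT — A ⇓ λ.λ.1, B ⇓ λ.0 (λ.λ.λ.λ.0)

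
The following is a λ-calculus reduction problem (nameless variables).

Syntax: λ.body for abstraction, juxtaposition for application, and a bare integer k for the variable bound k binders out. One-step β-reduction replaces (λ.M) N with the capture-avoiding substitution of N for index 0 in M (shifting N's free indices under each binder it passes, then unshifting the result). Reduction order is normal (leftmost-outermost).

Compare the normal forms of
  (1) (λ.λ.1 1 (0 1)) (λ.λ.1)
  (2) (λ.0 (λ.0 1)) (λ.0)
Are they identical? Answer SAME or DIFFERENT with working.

Term A:
  start: (λ.λ.1 1 (0 1)) (λ.λ.1)
  →1  λ.(λ.λ.1) (λ.λ.1) (0 (λ.λ.1))
  →2  λ.(λ.λ.λ.1) (0 (λ.λ.1))
  →3  λ.λ.λ.1

Term B:
  start: (λ.0 (λ.0 1)) (λ.0)
  →1  (λ.0) (λ.0 (λ.0))
  →2  λ.0 (λ.0)

Answer: DIFFERENT — A ⇓ λ.λ.λ.1, B ⇓ λ.0 (λ.0)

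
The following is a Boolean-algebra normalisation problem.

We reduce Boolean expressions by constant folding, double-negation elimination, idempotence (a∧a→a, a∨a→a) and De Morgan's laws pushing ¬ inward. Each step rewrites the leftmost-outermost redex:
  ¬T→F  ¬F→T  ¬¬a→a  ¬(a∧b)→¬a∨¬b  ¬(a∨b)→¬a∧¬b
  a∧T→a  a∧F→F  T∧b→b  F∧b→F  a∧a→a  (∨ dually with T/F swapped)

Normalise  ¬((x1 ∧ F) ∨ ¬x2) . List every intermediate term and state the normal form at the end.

Answer: normal form = x2  (in 6 steps)

Working:
  start: ¬((x1 ∧ F) ∨ ¬x2)
  →1  ¬(x1 ∧ F) ∧ ¬¬x2
  →2  (¬x1 ∨ ¬F) ∧ ¬¬x2
  →3  (¬x1 ∨ T) ∧ ¬¬x2
  →4  T ∧ ¬¬x2
  →5  ¬¬x2
  →6  x2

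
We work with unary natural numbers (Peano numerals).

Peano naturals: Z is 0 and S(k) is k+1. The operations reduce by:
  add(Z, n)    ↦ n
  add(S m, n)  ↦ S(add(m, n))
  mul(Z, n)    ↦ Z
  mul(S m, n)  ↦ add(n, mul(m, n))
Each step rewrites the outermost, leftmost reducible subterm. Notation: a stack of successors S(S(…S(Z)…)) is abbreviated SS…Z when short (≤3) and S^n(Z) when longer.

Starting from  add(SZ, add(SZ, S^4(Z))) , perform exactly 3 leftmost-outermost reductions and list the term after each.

Answer: after 3 steps: S(S(add(Z, S^4(Z))))

Reduction:
  start: add(SZ, add(SZ, S^4(Z)))
  →1  S(add(Z, add(SZ, S^4(Z))))
  →2  S(add(SZ, S^4(Z)))
  →3  S(S(add(Z, S^4(Z))))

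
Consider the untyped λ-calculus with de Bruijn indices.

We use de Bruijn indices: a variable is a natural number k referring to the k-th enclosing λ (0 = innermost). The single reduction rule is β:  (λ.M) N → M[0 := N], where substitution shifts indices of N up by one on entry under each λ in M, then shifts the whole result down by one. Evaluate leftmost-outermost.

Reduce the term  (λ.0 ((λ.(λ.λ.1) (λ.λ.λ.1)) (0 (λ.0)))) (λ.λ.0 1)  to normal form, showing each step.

  start: (λ.0 ((λ.(λ.λ.1) (λ.λ.λ.1)) (0 (λ.0)))) (λ.λ.0 1)
  [1] (λ.λ.0 1) ((λ.(λ.λ.1) (λ.λ.λ.1)) ((λ.λ.0 1) (λ.0)))
  [2] λ.0 ((λ.(λ.λ.1) (λ.λ.λ.1)) ((λ.λ.0 1) (λ.0)))
  [3] λ.0 ((λ.λ.1) (λ.λ.λ.1))
  [4] λ.0 (λ.λ.λ.λ.1)

Answer: normal form = λ.0 (λ.λ.λ.λ.1)  (in 4 steps)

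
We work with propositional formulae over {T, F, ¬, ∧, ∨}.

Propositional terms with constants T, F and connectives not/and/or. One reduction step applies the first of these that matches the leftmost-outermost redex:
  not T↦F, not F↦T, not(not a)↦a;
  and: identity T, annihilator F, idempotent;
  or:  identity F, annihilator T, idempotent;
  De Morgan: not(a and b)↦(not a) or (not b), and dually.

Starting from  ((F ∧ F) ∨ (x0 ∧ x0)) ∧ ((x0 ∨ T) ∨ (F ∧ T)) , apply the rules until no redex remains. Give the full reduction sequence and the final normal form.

Answer: normal form = x0  (in 6 steps)

Working:
  start: ((F ∧ F) ∨ (x0 ∧ x0)) ∧ ((x0 ∨ T) ∨ (F ∧ T))
  step 1: (F ∨ (x0 ∧ x0)) ∧ ((x0 ∨ T) ∨ (F ∧ T))
  step 2: (x0 ∧ x0) ∧ ((x0 ∨ T) ∨ (F ∧ T))
  step 3: x0 ∧ ((x0 ∨ T) ∨ (F ∧ T))
  step 4: x0 ∧ (T ∨ (F ∧ T))
  step 5: x0 ∧ T
  step 6: x0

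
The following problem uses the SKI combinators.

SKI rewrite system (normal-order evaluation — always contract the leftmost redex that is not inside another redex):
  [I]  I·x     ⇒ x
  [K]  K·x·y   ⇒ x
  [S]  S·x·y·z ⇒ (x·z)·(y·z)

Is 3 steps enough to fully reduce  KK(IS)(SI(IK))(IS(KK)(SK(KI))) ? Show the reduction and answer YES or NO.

Answer: YES — reaches normal form SIK in 3 ≤ 3 steps

Reduction:
  start: KK(IS)(SI(IK))(IS(KK)(SK(KI)))
  →1  K(SI(IK))(IS(KK)(SK(KI)))
  →2  SI(IK)
  →3  SIK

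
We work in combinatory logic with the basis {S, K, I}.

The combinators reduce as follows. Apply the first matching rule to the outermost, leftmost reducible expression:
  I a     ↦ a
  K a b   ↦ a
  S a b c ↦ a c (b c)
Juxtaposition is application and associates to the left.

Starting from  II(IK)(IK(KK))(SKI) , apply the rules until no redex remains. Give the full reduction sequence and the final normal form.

  start: II(IK)(IK(KK))(SKI)
  [1] I(IK)(IK(KK))(SKI)
  [2] IK(IK(KK))(SKI)
  [3] K(IK(KK))(SKI)
  [4] IK(KK)
  [5] K(KK)

Answer: normal form = K(KK)  (in 5 steps)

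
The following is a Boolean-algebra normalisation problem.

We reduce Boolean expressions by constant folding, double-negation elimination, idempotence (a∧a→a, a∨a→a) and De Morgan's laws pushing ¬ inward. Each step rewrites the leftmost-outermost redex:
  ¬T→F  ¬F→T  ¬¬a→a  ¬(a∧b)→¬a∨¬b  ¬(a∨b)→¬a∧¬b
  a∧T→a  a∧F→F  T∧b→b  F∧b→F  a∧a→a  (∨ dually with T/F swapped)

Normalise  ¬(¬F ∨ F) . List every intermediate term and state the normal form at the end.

  start: ¬(¬F ∨ F)
  step 1: ¬¬F ∧ ¬F
  step 2: F ∧ ¬F
  step 3: F

Answer: normal form = F  (in 3 steps)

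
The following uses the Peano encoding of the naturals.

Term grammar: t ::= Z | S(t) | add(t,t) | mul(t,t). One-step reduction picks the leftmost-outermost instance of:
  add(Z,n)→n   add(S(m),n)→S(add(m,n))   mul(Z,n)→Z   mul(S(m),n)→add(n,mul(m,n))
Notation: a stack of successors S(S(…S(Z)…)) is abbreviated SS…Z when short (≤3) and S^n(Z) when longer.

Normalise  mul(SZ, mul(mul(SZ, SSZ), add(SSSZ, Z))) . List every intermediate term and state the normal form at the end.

  start: mul(SZ, mul(mul(SZ, SSZ), add(SSSZ, Z)))
  →1  add(mul(mul(SZ, SSZ), add(SSSZ, Z)), mul(Z, mul(mul(SZ, SSZ), add(SSSZ, Z))))
  →2  add(mul(add(SSZ, mul(Z, SSZ)), add(SSSZ, Z)), mul(Z, mul(mul(SZ, SSZ), add(SSSZ, Z))))
  →3  add(mul(S(add(SZ, mul(Z, SSZ))), add(SSSZ, Z)), mul(Z, mul(mul(SZ, SSZ), add(SSSZ, Z))))
  →4  add(add(add(SSSZ, Z), mul(add(SZ, mul(Z, SSZ)), add(SSSZ, Z))), mul(Z, mul(mul(SZ, SSZ), add(SSSZ, Z))))
  →5  add(add(S(add(SSZ, Z)), mul(add(SZ, mul(Z, SSZ)), add(SSSZ, Z))), mul(Z, mul(mul(SZ, SSZ), add(SSSZ, Z))))
  →6  add(S(add(add(SSZ, Z), mul(add(SZ, mul(Z, SSZ)), add(SSSZ, Z)))), mul(Z, mul(mul(SZ, SSZ), add(SSSZ, Z))))
  →7  S(add(add(add(SSZ, Z), mul(add(SZ, mul(Z, SSZ)), add(SSSZ, Z))), mul(Z, mul(mul(SZ, SSZ), add(SSSZ, Z)))))
  →8  S(add(add(S(add(SZ, Z)), mul(add(SZ, mul(Z, SSZ)), add(SSSZ, Z))), mul(Z, mul(mul(SZ, SSZ), add(SSSZ, Z)))))
  →9  S(add(S(add(add(SZ, Z), mul(add(SZ, mul(Z, SSZ)), add(SSSZ, Z)))), mul(Z, mul(mul(SZ, SSZ), add(SSSZ, Z)))))
  →10  S(S(add(add(add(SZ, Z), mul(add(SZ, mul(Z, SSZ)), add(SSSZ, Z))), mul(Z, mul(mul(SZ, SSZ), add(SSSZ, Z))))))
  →11  S(S(add(add(S(add(Z, Z)), mul(add(SZ, mul(Z, SSZ)), add(SSSZ, Z))), mul(Z, mul(mul(SZ, SSZ), add(SSSZ, Z))))))
  →12  S(S(add(S(add(add(Z, Z), mul(add(SZ, mul(Z, SSZ)), add(SSSZ, Z)))), mul(Z, mul(mul(SZ, SSZ), add(SSSZ, Z))))))
  →13  S(S(S(add(add(add(Z, Z), mul(add(SZ, mul(Z, SSZ)), add(SSSZ, Z))), mul(Z, mul(mul(SZ, SSZ), add(SSSZ, Z)))))))
  →14  S(S(S(add(add(Z, mul(add(SZ, mul(Z, SSZ)), add(SSSZ, Z))), mul(Z, mul(mul(SZ, SSZ), add(SSSZ, Z)))))))
  →15  S(S(S(add(mul(add(SZ, mul(Z, SSZ)), add(SSSZ, Z)), mul(Z, mul(mul(SZ, SSZ), add(SSSZ, Z)))))))
  →16  S(S(S(add(mul(S(add(Z, mul(Z, SSZ))), add(SSSZ, Z)), mul(Z, mul(mul(SZ, SSZ), add(SSSZ, Z)))))))
  →17  S(S(S(add(add(add(SSSZ, Z), mul(add(Z, mul(Z, SSZ)), add(SSSZ, Z))), mul(Z, mul(mul(SZ, SSZ), add(SSSZ, Z)))))))
  →18  S(S(S(add(add(S(add(SSZ, Z)), mul(add(Z, mul(Z, SSZ)), add(SSSZ, Z))), mul(Z, mul(mul(SZ, SSZ), add(SSSZ, Z)))))))
  →19  S(S(S(add(S(add(add(SSZ, Z), mul(add(Z, mul(Z, SSZ)), add(SSSZ, Z)))), mul(Z, mul(mul(SZ, SSZ), add(SSSZ, Z)))))))
  →20  S(S(S(S(add(add(add(SSZ, Z), mul(add(Z, mul(Z, SSZ)), add(SSSZ, Z))), mul(Z, mul(mul(SZ, SSZ), add(SSSZ, Z))))))))
  →21  S(S(S(S(add(add(S(add(SZ, Z)), mul(add(Z, mul(Z, SSZ)), add(SSSZ, Z))), mul(Z, mul(mul(SZ, SSZ), add(SSSZ, Z))))))))
  →22  S(S(S(S(add(S(add(add(SZ, Z), mul(add(Z, mul(Z, SSZ)), add(SSSZ, Z)))), mul(Z, mul(mul(SZ, SSZ), add(SSSZ, Z))))))))
  →23  S(S(S(S(S(add(add(add(SZ, Z), mul(add(Z, mul(Z, SSZ)), add(SSSZ, Z))), mul(Z, mul(mul(SZ, SSZ), add(SSSZ, Z)))))))))
  →24  S(S(S(S(S(add(add(S(add(Z, Z)), mul(add(Z, mul(Z, SSZ)), add(SSSZ, Z))), mul(Z, mul(mul(SZ, SSZ), add(SSSZ, Z)))))))))
  →25  S(S(S(S(S(add(S(add(add(Z, Z), mul(add(Z, mul(Z, SSZ)), add(SSSZ, Z)))), mul(Z, mul(mul(SZ, SSZ), add(SSSZ, Z)))))))))
  →26  S(S(S(S(S(S(add(add(add(Z, Z), mul(add(Z, mul(Z, SSZ)), add(SSSZ, Z))), mul(Z, mul(mul(SZ, SSZ), add(SSSZ, Z))))))))))
  →27  S(S(S(S(S(S(add(add(Z, mul(add(Z, mul(Z, SSZ)), add(SSSZ, Z))), mul(Z, mul(mul(SZ, SSZ), add(SSSZ, Z))))))))))
  →28  S(S(S(S(S(S(add(mul(add(Z, mul(Z, SSZ)), add(SSSZ, Z)), mul(Z, mul(mul(SZ, SSZ), add(SSSZ, Z))))))))))
  →29  S(S(S(S(S(S(add(mul(mul(Z, SSZ), add(SSSZ, Z)), mul(Z, mul(mul(SZ, SSZ), add(SSSZ, Z))))))))))
  →30  S(S(S(S(S(S(add(mul(Z, add(SSSZ, Z)), mul(Z, mul(mul(SZ, SSZ), add(SSSZ, Z))))))))))
  →31  S(S(S(S(S(S(add(Z, mul(Z, mul(mul(SZ, SSZ), add(SSSZ, Z))))))))))
  →32  S(S(S(S(S(S(mul(Z, mul(mul(SZ, SSZ), add(SSSZ, Z)))))))))
  →33  S^6(Z)

Answer: normal form = S^6(Z)  (in 33 steps)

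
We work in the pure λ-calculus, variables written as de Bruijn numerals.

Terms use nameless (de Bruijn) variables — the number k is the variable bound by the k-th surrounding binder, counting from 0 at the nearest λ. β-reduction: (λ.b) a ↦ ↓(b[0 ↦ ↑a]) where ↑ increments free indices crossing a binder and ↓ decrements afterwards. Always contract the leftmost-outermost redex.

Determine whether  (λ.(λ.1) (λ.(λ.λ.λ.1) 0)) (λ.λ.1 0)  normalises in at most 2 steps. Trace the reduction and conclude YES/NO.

Answer: YES — reaches normal form λ.λ.1 0 in 2 ≤ 2 steps

Derivation:
  start: (λ.(λ.1) (λ.(λ.λ.λ.1) 0)) (λ.λ.1 0)
  step 1: (λ.λ.λ.1 0) (λ.(λ.λ.λ.1) 0)
  step 2: λ.λ.1 0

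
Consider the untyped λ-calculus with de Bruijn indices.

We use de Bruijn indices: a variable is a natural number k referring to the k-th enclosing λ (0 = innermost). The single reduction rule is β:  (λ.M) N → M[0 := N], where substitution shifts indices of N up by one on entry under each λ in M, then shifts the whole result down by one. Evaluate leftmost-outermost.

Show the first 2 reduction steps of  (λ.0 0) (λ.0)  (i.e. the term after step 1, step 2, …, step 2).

Answer: after 2 steps: λ.0

Reduction:
  start: (λ.0 0) (λ.0)
  step 1: (λ.0) (λ.0)
  step 2: λ.0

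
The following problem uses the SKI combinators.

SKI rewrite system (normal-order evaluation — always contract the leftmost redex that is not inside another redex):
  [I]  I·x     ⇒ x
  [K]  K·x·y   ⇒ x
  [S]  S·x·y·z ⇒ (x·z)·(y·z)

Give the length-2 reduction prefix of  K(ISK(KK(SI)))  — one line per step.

  start: K(ISK(KK(SI)))
  [1] K(SK(KK(SI)))
  [2] K(SKK)

Answer: after 2 steps: K(SKK)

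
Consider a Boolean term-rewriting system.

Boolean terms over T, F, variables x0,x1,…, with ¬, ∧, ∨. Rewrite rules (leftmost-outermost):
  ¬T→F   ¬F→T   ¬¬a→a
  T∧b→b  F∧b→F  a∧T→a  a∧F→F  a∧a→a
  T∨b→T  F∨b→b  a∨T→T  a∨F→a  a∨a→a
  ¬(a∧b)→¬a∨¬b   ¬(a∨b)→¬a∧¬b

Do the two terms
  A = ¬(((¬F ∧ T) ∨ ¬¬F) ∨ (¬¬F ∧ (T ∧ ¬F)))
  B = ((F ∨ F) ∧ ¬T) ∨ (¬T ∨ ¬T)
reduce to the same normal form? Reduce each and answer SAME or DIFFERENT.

Answer: SAME — A ⇓ F, B ⇓ F

Derivation:
Term A:
  start: ¬(((¬F ∧ T) ∨ ¬¬F) ∨ (¬¬F ∧ (T ∧ ¬F)))
  →1  ¬((¬F ∧ T) ∨ ¬¬F) ∧ ¬(¬¬F ∧ (T ∧ ¬F))
  →2  (¬(¬F ∧ T) ∧ ¬¬¬F) ∧ ¬(¬¬F ∧ (T ∧ ¬F))
  →3  ((¬¬F ∨ ¬T) ∧ ¬¬¬F) ∧ ¬(¬¬F ∧ (T ∧ ¬F))
  →4  ((F ∨ ¬T) ∧ ¬¬¬F) ∧ ¬(¬¬F ∧ (T ∧ ¬F))
  →5  (¬T ∧ ¬¬¬F) ∧ ¬(¬¬F ∧ (T ∧ ¬F))
  →6  (F ∧ ¬¬¬F) ∧ ¬(¬¬F ∧ (T ∧ ¬F))
  →7  F ∧ ¬(¬¬F ∧ (T ∧ ¬F))
  →8  F

Term B:
  start: ((F ∨ F) ∧ ¬T) ∨ (¬T ∨ ¬T)
  →1  (F ∧ ¬T) ∨ (¬T ∨ ¬T)
  →2  F ∨ (¬T ∨ ¬T)
  →3  ¬T ∨ ¬T
  →4  ¬T
  →5  F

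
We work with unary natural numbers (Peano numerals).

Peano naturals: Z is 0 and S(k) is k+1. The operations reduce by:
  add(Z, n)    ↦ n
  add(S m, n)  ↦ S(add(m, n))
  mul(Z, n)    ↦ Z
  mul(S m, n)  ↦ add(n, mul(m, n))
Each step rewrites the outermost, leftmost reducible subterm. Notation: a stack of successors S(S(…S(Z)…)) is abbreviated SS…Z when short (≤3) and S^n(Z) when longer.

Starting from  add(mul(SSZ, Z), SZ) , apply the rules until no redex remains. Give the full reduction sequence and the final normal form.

  start: add(mul(SSZ, Z), SZ)
  step 1: add(add(Z, mul(SZ, Z)), SZ)
  step 2: add(mul(SZ, Z), SZ)
  step 3: add(add(Z, mul(Z, Z)), SZ)
  step 4: add(mul(Z, Z), SZ)
  step 5: add(Z, SZ)
  step 6: SZ

Answer: normal form = SZ  (in 6 steps)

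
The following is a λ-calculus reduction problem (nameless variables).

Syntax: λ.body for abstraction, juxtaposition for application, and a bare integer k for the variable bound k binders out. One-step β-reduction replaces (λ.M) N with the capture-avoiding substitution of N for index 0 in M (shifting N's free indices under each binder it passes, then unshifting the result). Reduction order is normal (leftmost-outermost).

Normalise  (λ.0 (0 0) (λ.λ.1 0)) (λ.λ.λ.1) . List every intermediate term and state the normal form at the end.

Answer: normal form = λ.λ.λ.1 0  (in 3 steps)

Working:
  start: (λ.0 (0 0) (λ.λ.1 0)) (λ.λ.λ.1)
  →1  (λ.λ.λ.1) ((λ.λ.λ.1) (λ.λ.λ.1)) (λ.λ.1 0)
  →2  (λ.λ.1) (λ.λ.1 0)
  →3  λ.λ.λ.1 0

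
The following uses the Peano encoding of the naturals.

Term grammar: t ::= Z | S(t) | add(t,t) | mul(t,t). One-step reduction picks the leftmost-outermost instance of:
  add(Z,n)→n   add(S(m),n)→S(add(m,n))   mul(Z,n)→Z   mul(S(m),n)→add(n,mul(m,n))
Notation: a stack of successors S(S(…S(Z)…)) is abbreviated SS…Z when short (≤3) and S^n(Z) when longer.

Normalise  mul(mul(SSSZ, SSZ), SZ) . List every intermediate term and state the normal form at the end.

  start: mul(mul(SSSZ, SSZ), SZ)
  →1  mul(add(SSZ, mul(SSZ, SSZ)), SZ)
  →2  mul(S(add(SZ, mul(SSZ, SSZ))), SZ)
  →3  add(SZ, mul(add(SZ, mul(SSZ, SSZ)), SZ))
  →4  S(add(Z, mul(add(SZ, mul(SSZ, SSZ)), SZ)))
  →5  S(mul(add(SZ, mul(SSZ, SSZ)), SZ))
  →6  S(mul(S(add(Z, mul(SSZ, SSZ))), SZ))
  →7  S(add(SZ, mul(add(Z, mul(SSZ, SSZ)), SZ)))
  →8  S(S(add(Z, mul(add(Z, mul(SSZ, SSZ)), SZ))))
  →9  S(S(mul(add(Z, mul(SSZ, SSZ)), SZ)))
  →10  S(S(mul(mul(SSZ, SSZ), SZ)))
  →11  S(S(mul(add(SSZ, mul(SZ, SSZ)), SZ)))
  →12  S(S(mul(S(add(SZ, mul(SZ, SSZ))), SZ)))
  →13  S(S(add(SZ, mul(add(SZ, mul(SZ, SSZ)), SZ))))
  →14  S(S(S(add(Z, mul(add(SZ, mul(SZ, SSZ)), SZ)))))
  →15  S(S(S(mul(add(SZ, mul(SZ, SSZ)), SZ))))
  →16  S(S(S(mul(S(add(Z, mul(SZ, SSZ))), SZ))))
  →17  S(S(S(add(SZ, mul(add(Z, mul(SZ, SSZ)), SZ)))))
  →18  S(S(S(S(add(Z, mul(add(Z, mul(SZ, SSZ)), SZ))))))
  →19  S(S(S(S(mul(add(Z, mul(SZ, SSZ)), SZ)))))
  →20  S(S(S(S(mul(mul(SZ, SSZ), SZ)))))
  →21  S(S(S(S(mul(add(SSZ, mul(Z, SSZ)), SZ)))))
  →22  S(S(S(S(mul(S(add(SZ, mul(Z, SSZ))), SZ)))))
  →23  S(S(S(S(add(SZ, mul(add(SZ, mul(Z, SSZ)), SZ))))))
  →24  S(S(S(S(S(add(Z, mul(add(SZ, mul(Z, SSZ)), SZ)))))))
  →25  S(S(S(S(S(mul(add(SZ, mul(Z, SSZ)), SZ))))))
  →26  S(S(S(S(S(mul(S(add(Z, mul(Z, SSZ))), SZ))))))
  →27  S(S(S(S(S(add(SZ, mul(add(Z, mul(Z, SSZ)), SZ)))))))
  →28  S(S(S(S(S(S(add(Z, mul(add(Z, mul(Z, SSZ)), SZ))))))))
  →29  S(S(S(S(S(S(mul(add(Z, mul(Z, SSZ)), SZ)))))))
  →30  S(S(S(S(S(S(mul(mul(Z, SSZ), SZ)))))))
  →31  S(S(S(S(S(S(mul(Z, SZ)))))))
  →32  S^6(Z)

Answer: normal form = S^6(Z)  (in 32 steps)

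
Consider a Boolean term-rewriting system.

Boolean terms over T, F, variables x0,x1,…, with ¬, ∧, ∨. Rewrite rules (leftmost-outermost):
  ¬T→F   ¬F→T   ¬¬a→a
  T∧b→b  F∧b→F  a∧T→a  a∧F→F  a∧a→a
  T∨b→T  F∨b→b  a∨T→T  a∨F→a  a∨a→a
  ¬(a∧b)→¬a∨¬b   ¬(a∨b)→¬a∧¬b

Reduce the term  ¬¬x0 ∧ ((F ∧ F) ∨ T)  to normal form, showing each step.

  start: ¬¬x0 ∧ ((F ∧ F) ∨ T)
  →1  x0 ∧ ((F ∧ F) ∨ T)
  →2  x0 ∧ T
  →3  x0

Answer: normal form = x0  (in 3 steps)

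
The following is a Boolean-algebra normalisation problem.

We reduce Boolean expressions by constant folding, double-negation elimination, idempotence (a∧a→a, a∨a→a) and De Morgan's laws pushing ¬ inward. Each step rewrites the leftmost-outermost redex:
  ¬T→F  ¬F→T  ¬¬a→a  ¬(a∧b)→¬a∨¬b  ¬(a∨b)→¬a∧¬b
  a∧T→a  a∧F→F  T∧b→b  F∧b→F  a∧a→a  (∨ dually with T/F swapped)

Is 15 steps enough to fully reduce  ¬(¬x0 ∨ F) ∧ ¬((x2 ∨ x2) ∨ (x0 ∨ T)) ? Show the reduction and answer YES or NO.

  start: ¬(¬x0 ∨ F) ∧ ¬((x2 ∨ x2) ∨ (x0 ∨ T))
  [1] (¬¬x0 ∧ ¬F) ∧ ¬((x2 ∨ x2) ∨ (x0 ∨ T))
  [2] (x0 ∧ ¬F) ∧ ¬((x2 ∨ x2) ∨ (x0 ∨ T))
  [3] (x0 ∧ T) ∧ ¬((x2 ∨ x2) ∨ (x0 ∨ T))
  [4] x0 ∧ ¬((x2 ∨ x2) ∨ (x0 ∨ T))
  [5] x0 ∧ (¬(x2 ∨ x2) ∧ ¬(x0 ∨ T))
  [6] x0 ∧ ((¬x2 ∧ ¬x2) ∧ ¬(x0 ∨ T))
  [7] x0 ∧ (¬x2 ∧ ¬(x0 ∨ T))
  [8] x0 ∧ (¬x2 ∧ (¬x0 ∧ ¬T))
  [9] x0 ∧ (¬x2 ∧ (¬x0 ∧ F))
  [10] x0 ∧ (¬x2 ∧ F)
  [11] x0 ∧ F
  [12] F

Answer: YES — reaches normal form F in 12 ≤ 15 steps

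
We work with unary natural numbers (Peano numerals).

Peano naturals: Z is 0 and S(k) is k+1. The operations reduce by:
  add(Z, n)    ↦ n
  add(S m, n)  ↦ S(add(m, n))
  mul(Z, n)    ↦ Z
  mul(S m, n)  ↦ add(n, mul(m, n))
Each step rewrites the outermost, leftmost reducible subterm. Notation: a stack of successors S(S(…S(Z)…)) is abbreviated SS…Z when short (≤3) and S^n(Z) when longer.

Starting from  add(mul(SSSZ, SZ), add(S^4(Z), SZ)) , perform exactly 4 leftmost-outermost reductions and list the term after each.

  start: add(mul(SSSZ, SZ), add(S^4(Z), SZ))
  [1] add(add(SZ, mul(SSZ, SZ)), add(S^4(Z), SZ))
  [2] add(S(add(Z, mul(SSZ, SZ))), add(S^4(Z), SZ))
  [3] S(add(add(Z, mul(SSZ, SZ)), add(S^4(Z), SZ)))
  [4] S(add(mul(SSZ, SZ), add(S^4(Z), SZ)))

Answer: after 4 steps: S(add(mul(SSZ, SZ), add(S^4(Z), SZ)))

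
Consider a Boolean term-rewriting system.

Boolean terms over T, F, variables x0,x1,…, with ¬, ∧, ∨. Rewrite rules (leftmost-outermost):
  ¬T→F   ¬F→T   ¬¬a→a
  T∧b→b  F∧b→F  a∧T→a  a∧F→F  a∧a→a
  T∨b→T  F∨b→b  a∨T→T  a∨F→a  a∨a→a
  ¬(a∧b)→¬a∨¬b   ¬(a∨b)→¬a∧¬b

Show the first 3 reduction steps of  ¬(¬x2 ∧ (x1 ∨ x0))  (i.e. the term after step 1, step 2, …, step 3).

Answer: after 3 steps: x2 ∨ (¬x1 ∧ ¬x0)

Derivation:
  start: ¬(¬x2 ∧ (x1 ∨ x0))
  step 1: ¬¬x2 ∨ ¬(x1 ∨ x0)
  step 2: x2 ∨ ¬(x1 ∨ x0)
  step 3: x2 ∨ (¬x1 ∧ ¬x0)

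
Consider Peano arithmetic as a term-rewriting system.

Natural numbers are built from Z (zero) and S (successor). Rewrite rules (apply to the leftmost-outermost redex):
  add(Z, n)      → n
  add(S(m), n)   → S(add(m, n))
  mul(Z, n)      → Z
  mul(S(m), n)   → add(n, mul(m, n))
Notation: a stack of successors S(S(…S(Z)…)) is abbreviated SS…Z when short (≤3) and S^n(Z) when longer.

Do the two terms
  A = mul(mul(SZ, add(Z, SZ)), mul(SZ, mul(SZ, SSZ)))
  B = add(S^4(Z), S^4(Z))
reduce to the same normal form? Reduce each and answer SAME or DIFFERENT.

Term A:
  start: mul(mul(SZ, add(Z, SZ)), mul(SZ, mul(SZ, SSZ)))
  →1  mul(add(add(Z, SZ), mul(Z, add(Z, SZ))), mul(SZ, mul(SZ, SSZ)))
  →2  mul(add(SZ, mul(Z, add(Z, SZ))), mul(SZ, mul(SZ, SSZ)))
  →3  mul(S(add(Z, mul(Z, add(Z, SZ)))), mul(SZ, mul(SZ, SSZ)))
  →4  add(mul(SZ, mul(SZ, SSZ)), mul(add(Z, mul(Z, add(Z, SZ))), mul(SZ, mul(SZ, SSZ))))
  →5  add(add(mul(SZ, SSZ), mul(Z, mul(SZ, SSZ))), mul(add(Z, mul(Z, add(Z, SZ))), mul(SZ, mul(SZ, SSZ))))
  →6  add(add(add(SSZ, mul(Z, SSZ)), mul(Z, mul(SZ, SSZ))), mul(add(Z, mul(Z, add(Z, SZ))), mul(SZ, mul(SZ, SSZ))))
  →7  add(add(S(add(SZ, mul(Z, SSZ))), mul(Z, mul(SZ, SSZ))), mul(add(Z, mul(Z, add(Z, SZ))), mul(SZ, mul(SZ, SSZ))))
  →8  add(S(add(add(SZ, mul(Z, SSZ)), mul(Z, mul(SZ, SSZ)))), mul(add(Z, mul(Z, add(Z, SZ))), mul(SZ, mul(SZ, SSZ))))
  →9  S(add(add(add(SZ, mul(Z, SSZ)), mul(Z, mul(SZ, SSZ))), mul(add(Z, mul(Z, add(Z, SZ))), mul(SZ, mul(SZ, SSZ)))))
  →10  S(add(add(S(add(Z, mul(Z, SSZ))), mul(Z, mul(SZ, SSZ))), mul(add(Z, mul(Z, add(Z, SZ))), mul(SZ, mul(SZ, SSZ)))))
  →11  S(add(S(add(add(Z, mul(Z, SSZ)), mul(Z, mul(SZ, SSZ)))), mul(add(Z, mul(Z, add(Z, SZ))), mul(SZ, mul(SZ, SSZ)))))
  →12  S(S(add(add(add(Z, mul(Z, SSZ)), mul(Z, mul(SZ, SSZ))), mul(add(Z, mul(Z, add(Z, SZ))), mul(SZ, mul(SZ, SSZ))))))
  →13  S(S(add(add(mul(Z, SSZ), mul(Z, mul(SZ, SSZ))), mul(add(Z, mul(Z, add(Z, SZ))), mul(SZ, mul(SZ, SSZ))))))
  →14  S(S(add(add(Z, mul(Z, mul(SZ, SSZ))), mul(add(Z, mul(Z, add(Z, SZ))), mul(SZ, mul(SZ, SSZ))))))
  →15  S(S(add(mul(Z, mul(SZ, SSZ)), mul(add(Z, mul(Z, add(Z, SZ))), mul(SZ, mul(SZ, SSZ))))))
  →16  S(S(add(Z, mul(add(Z, mul(Z, add(Z, SZ))), mul(SZ, mul(SZ, SSZ))))))
  →17  S(S(mul(add(Z, mul(Z, add(Z, SZ))), mul(SZ, mul(SZ, SSZ)))))
  →18  S(S(mul(mul(Z, add(Z, SZ)), mul(SZ, mul(SZ, SSZ)))))
  →19  S(S(mul(Z, mul(SZ, mul(SZ, SSZ)))))
  →20  SSZ

Term B:
  start: add(S^4(Z), S^4(Z))
  →1  S(add(SSSZ, S^4(Z)))
  →2  S(S(add(SSZ, S^4(Z))))
  →3  S(S(S(add(SZ, S^4(Z)))))
  →4  S(S(S(S(add(Z, S^4(Z))))))
  →5  S^8(Z)

Answer: DIFFERENT — A ⇓ SSZ, B ⇓ S^8(Z)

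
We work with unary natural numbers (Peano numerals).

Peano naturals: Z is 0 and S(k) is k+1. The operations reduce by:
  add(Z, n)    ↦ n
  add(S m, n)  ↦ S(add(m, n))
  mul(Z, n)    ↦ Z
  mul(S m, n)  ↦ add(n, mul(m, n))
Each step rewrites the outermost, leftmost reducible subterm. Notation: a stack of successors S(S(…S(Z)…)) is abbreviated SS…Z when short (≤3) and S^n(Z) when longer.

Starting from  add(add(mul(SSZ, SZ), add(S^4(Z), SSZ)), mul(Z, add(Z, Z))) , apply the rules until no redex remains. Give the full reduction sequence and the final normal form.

  start: add(add(mul(SSZ, SZ), add(S^4(Z), SSZ)), mul(Z, add(Z, Z)))
  step 1: add(add(add(SZ, mul(SZ, SZ)), add(S^4(Z), SSZ)), mul(Z, add(Z, Z)))
  step 2: add(add(S(add(Z, mul(SZ, SZ))), add(S^4(Z), SSZ)), mul(Z, add(Z, Z)))
  step 3: add(S(add(add(Z, mul(SZ, SZ)), add(S^4(Z), SSZ))), mul(Z, add(Z, Z)))
  step 4: S(add(add(add(Z, mul(SZ, SZ)), add(S^4(Z), SSZ)), mul(Z, add(Z, Z))))
  step 5: S(add(add(mul(SZ, SZ), add(S^4(Z), SSZ)), mul(Z, add(Z, Z))))
  step 6: S(add(add(add(SZ, mul(Z, SZ)), add(S^4(Z), SSZ)), mul(Z, add(Z, Z))))
  step 7: S(add(add(S(add(Z, mul(Z, SZ))), add(S^4(Z), SSZ)), mul(Z, add(Z, Z))))
  step 8: S(add(S(add(add(Z, mul(Z, SZ)), add(S^4(Z), SSZ))), mul(Z, add(Z, Z))))
  step 9: S(S(add(add(add(Z, mul(Z, SZ)), add(S^4(Z), SSZ)), mul(Z, add(Z, Z)))))
  step 10: S(S(add(add(mul(Z, SZ), add(S^4(Z), SSZ)), mul(Z, add(Z, Z)))))
  step 11: S(S(add(add(Z, add(S^4(Z), SSZ)), mul(Z, add(Z, Z)))))
  step 12: S(S(add(add(S^4(Z), SSZ), mul(Z, add(Z, Z)))))
  step 13: S(S(add(S(add(SSSZ, SSZ)), mul(Z, add(Z, Z)))))
  step 14: S(S(S(add(add(SSSZ, SSZ), mul(Z, add(Z, Z))))))
  step 15: S(S(S(add(S(add(SSZ, SSZ)), mul(Z, add(Z, Z))))))
  step 16: S(S(S(S(add(add(SSZ, SSZ), mul(Z, add(Z, Z)))))))
  step 17: S(S(S(S(add(S(add(SZ, SSZ)), mul(Z, add(Z, Z)))))))
  step 18: S(S(S(S(S(add(add(SZ, SSZ), mul(Z, add(Z, Z))))))))
  step 19: S(S(S(S(S(add(S(add(Z, SSZ)), mul(Z, add(Z, Z))))))))
  step 20: S(S(S(S(S(S(add(add(Z, SSZ), mul(Z, add(Z, Z)))))))))
  step 21: S(S(S(S(S(S(add(SSZ, mul(Z, add(Z, Z)))))))))
  step 22: S(S(S(S(S(S(S(add(SZ, mul(Z, add(Z, Z))))))))))
  step 23: S(S(S(S(S(S(S(S(add(Z, mul(Z, add(Z, Z)))))))))))
  step 24: S(S(S(S(S(S(S(S(mul(Z, add(Z, Z))))))))))
  step 25: S^8(Z)

Answer: normal form = S^8(Z)  (in 25 steps)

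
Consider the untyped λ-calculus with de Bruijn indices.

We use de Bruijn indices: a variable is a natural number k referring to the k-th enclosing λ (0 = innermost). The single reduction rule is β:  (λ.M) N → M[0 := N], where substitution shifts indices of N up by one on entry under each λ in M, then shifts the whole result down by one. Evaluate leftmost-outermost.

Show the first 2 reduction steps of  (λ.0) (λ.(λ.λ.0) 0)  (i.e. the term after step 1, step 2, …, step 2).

Answer: after 2 steps: λ.λ.0

Derivation:
  start: (λ.0) (λ.(λ.λ.0) 0)
  step 1: λ.(λ.λ.0) 0
  step 2: λ.λ.0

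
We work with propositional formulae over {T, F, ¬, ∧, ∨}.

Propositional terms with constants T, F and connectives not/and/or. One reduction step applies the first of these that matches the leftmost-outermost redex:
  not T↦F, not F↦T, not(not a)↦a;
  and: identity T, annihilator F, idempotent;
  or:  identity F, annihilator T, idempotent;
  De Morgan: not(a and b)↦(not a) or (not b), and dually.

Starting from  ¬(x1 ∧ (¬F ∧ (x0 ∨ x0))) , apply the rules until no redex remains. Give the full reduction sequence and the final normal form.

  start: ¬(x1 ∧ (¬F ∧ (x0 ∨ x0)))
  [1] ¬x1 ∨ ¬(¬F ∧ (x0 ∨ x0))
  [2] ¬x1 ∨ (¬¬F ∨ ¬(x0 ∨ x0))
  [3] ¬x1 ∨ (F ∨ ¬(x0 ∨ x0))
  [4] ¬x1 ∨ ¬(x0 ∨ x0)
  [5] ¬x1 ∨ (¬x0 ∧ ¬x0)
  [6] ¬x1 ∨ ¬x0

Answer: normal form = ¬x1 ∨ ¬x0  (in 6 steps)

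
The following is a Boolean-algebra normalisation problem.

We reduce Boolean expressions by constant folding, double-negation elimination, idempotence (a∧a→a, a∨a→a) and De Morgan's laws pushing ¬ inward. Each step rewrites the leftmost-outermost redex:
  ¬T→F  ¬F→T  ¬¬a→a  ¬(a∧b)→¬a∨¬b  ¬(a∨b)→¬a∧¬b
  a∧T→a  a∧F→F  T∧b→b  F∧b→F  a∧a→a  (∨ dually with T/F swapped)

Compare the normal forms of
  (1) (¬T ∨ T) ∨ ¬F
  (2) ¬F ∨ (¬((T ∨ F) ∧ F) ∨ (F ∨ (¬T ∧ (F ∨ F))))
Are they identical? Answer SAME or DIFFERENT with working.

Answer: SAME — A ⇓ T, B ⇓ T

Reduction:
Term A:
  start: (¬T ∨ T) ∨ ¬F
  step 1: T ∨ ¬F
  step 2: T

Term B:
  start: ¬F ∨ (¬((T ∨ F) ∧ F) ∨ (F ∨ (¬T ∧ (F ∨ F))))
  step 1: T ∨ (¬((T ∨ F) ∧ F) ∨ (F ∨ (¬T ∧ (F ∨ F))))
  step 2: T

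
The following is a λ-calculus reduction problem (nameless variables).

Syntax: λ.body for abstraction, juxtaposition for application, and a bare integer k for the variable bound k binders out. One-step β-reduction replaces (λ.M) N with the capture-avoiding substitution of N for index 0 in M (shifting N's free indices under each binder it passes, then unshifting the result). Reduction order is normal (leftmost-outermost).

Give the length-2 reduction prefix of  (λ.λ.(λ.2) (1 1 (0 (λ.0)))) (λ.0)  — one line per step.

Answer: after 2 steps: λ.λ.0

Working:
  start: (λ.λ.(λ.2) (1 1 (0 (λ.0)))) (λ.0)
  →1  λ.(λ.λ.0) ((λ.0) (λ.0) (0 (λ.0)))
  →2  λ.λ.0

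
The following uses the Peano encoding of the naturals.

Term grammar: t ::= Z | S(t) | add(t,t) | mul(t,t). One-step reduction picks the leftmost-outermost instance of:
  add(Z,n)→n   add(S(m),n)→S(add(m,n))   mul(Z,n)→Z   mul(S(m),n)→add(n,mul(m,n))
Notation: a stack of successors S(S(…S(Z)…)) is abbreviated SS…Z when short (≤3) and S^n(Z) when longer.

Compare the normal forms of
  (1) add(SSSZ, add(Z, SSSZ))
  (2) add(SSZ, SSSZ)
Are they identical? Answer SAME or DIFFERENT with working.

Answer: DIFFERENT — A ⇓ S^6(Z), B ⇓ S^5(Z)

Reduction:
Term A:
  start: add(SSSZ, add(Z, SSSZ))
  →1  S(add(SSZ, add(Z, SSSZ)))
  →2  S(S(add(SZ, add(Z, SSSZ))))
  →3  S(S(S(add(Z, add(Z, SSSZ)))))
  →4  S(S(S(add(Z, SSSZ))))
  →5  S^6(Z)

Term B:
  start: add(SSZ, SSSZ)
  →1  S(add(SZ, SSSZ))
  →2  S(S(add(Z, SSSZ)))
  →3  S^5(Z)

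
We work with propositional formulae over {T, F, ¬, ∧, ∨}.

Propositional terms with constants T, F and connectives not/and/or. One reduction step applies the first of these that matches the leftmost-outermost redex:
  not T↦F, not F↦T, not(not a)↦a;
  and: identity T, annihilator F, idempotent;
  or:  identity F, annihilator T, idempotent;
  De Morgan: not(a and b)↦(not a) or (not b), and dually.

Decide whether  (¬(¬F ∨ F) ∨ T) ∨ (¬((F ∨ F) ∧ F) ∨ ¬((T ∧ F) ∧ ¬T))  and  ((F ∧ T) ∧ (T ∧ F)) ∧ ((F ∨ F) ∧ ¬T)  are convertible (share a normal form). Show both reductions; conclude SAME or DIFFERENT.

Term A:
  start: (¬(¬F ∨ F) ∨ T) ∨ (¬((F ∨ F) ∧ F) ∨ ¬((T ∧ F) ∧ ¬T))
  [1] T ∨ (¬((F ∨ F) ∧ F) ∨ ¬((T ∧ F) ∧ ¬T))
  [2] T

Term B:
  start: ((F ∧ T) ∧ (T ∧ F)) ∧ ((F ∨ F) ∧ ¬T)
  [1] (F ∧ (T ∧ F)) ∧ ((F ∨ F) ∧ ¬T)
  [2] F ∧ ((F ∨ F) ∧ ¬T)
  [3] F

Answer: DIFFERENT — A ⇓ T, B ⇓ F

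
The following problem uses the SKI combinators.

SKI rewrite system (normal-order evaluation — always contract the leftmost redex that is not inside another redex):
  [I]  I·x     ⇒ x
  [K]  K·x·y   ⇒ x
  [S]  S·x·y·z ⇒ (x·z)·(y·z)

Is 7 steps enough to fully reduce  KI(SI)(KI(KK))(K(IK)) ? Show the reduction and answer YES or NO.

Answer: YES — reaches normal form KK in 5 ≤ 7 steps

Reduction:
  start: KI(SI)(KI(KK))(K(IK))
  [1] I(KI(KK))(K(IK))
  [2] KI(KK)(K(IK))
  [3] I(K(IK))
  [4] K(IK)
  [5] KK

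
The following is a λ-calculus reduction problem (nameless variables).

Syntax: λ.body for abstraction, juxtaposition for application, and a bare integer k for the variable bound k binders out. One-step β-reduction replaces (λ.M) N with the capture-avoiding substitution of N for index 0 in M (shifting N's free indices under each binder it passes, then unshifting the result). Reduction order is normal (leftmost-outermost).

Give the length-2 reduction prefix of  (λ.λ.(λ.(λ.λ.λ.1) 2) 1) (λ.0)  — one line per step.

Answer: after 2 steps: λ.(λ.λ.λ.1) (λ.0)

Reduction:
  start: (λ.λ.(λ.(λ.λ.λ.1) 2) 1) (λ.0)
  [1] λ.(λ.(λ.λ.λ.1) (λ.0)) (λ.0)
  [2] λ.(λ.λ.λ.1) (λ.0)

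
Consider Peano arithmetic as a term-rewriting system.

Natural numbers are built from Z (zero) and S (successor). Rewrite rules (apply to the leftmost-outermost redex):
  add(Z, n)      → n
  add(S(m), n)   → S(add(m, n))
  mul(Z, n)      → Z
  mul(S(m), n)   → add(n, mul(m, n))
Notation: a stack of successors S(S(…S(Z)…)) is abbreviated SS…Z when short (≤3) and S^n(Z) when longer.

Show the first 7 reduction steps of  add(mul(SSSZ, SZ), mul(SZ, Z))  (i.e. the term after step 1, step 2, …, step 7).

  start: add(mul(SSSZ, SZ), mul(SZ, Z))
  →1  add(add(SZ, mul(SSZ, SZ)), mul(SZ, Z))
  →2  add(S(add(Z, mul(SSZ, SZ))), mul(SZ, Z))
  →3  S(add(add(Z, mul(SSZ, SZ)), mul(SZ, Z)))
  →4  S(add(mul(SSZ, SZ), mul(SZ, Z)))
  →5  S(add(add(SZ, mul(SZ, SZ)), mul(SZ, Z)))
  →6  S(add(S(add(Z, mul(SZ, SZ))), mul(SZ, Z)))
  →7  S(S(add(add(Z, mul(SZ, SZ)), mul(SZ, Z))))

Answer: after 7 steps: S(S(add(add(Z, mul(SZ, SZ)), mul(SZ, Z))))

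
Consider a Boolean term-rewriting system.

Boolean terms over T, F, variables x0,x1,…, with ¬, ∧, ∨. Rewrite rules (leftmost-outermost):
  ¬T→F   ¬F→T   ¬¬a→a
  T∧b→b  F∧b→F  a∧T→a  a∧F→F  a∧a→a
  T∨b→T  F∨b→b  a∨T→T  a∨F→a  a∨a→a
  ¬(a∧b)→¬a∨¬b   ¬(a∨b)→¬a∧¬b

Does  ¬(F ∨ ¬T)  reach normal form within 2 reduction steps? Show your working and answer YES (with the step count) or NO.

  start: ¬(F ∨ ¬T)
  [1] ¬F ∧ ¬¬T
  [2] T ∧ ¬¬T

Answer: NO — after 2 steps the term is T ∧ ¬¬T, not yet normal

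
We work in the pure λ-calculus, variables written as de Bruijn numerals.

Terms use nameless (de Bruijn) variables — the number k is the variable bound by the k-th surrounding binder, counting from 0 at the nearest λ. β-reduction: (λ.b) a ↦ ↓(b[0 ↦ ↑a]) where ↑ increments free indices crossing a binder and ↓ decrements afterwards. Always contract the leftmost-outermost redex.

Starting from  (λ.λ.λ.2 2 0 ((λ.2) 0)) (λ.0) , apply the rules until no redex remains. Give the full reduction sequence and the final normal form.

  start: (λ.λ.λ.2 2 0 ((λ.2) 0)) (λ.0)
  [1] λ.λ.(λ.0) (λ.0) 0 ((λ.2) 0)
  [2] λ.λ.(λ.0) 0 ((λ.2) 0)
  [3] λ.λ.0 ((λ.2) 0)
  [4] λ.λ.0 1

Answer: normal form = λ.λ.0 1  (in 4 steps)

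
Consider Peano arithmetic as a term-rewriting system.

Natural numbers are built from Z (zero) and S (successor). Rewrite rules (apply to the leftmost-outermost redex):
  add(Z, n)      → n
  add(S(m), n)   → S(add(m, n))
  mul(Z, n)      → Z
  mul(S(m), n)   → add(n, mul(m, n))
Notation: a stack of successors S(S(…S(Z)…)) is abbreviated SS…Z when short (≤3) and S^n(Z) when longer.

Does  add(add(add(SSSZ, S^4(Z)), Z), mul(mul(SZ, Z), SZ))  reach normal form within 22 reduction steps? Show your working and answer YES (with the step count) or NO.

  start: add(add(add(SSSZ, S^4(Z)), Z), mul(mul(SZ, Z), SZ))
  [1] add(add(S(add(SSZ, S^4(Z))), Z), mul(mul(SZ, Z), SZ))
  [2] add(S(add(add(SSZ, S^4(Z)), Z)), mul(mul(SZ, Z), SZ))
  [3] S(add(add(add(SSZ, S^4(Z)), Z), mul(mul(SZ, Z), SZ)))
  [4] S(add(add(S(add(SZ, S^4(Z))), Z), mul(mul(SZ, Z), SZ)))
  [5] S(add(S(add(add(SZ, S^4(Z)), Z)), mul(mul(SZ, Z), SZ)))
  [6] S(S(add(add(add(SZ, S^4(Z)), Z), mul(mul(SZ, Z), SZ))))
  [7] S(S(add(add(S(add(Z, S^4(Z))), Z), mul(mul(SZ, Z), SZ))))
  [8] S(S(add(S(add(add(Z, S^4(Z)), Z)), mul(mul(SZ, Z), SZ))))
  [9] S(S(S(add(add(add(Z, S^4(Z)), Z), mul(mul(SZ, Z), SZ)))))
  [10] S(S(S(add(add(S^4(Z), Z), mul(mul(SZ, Z), SZ)))))
  [11] S(S(S(add(S(add(SSSZ, Z)), mul(mul(SZ, Z), SZ)))))
  [12] S(S(S(S(add(add(SSSZ, Z), mul(mul(SZ, Z), SZ))))))
  [13] S(S(S(S(add(S(add(SSZ, Z)), mul(mul(SZ, Z), SZ))))))
  [14] S(S(S(S(S(add(add(SSZ, Z), mul(mul(SZ, Z), SZ)))))))
  [15] S(S(S(S(S(add(S(add(SZ, Z)), mul(mul(SZ, Z), SZ)))))))
  [16] S(S(S(S(S(S(add(add(SZ, Z), mul(mul(SZ, Z), SZ))))))))
  [17] S(S(S(S(S(S(add(S(add(Z, Z)), mul(mul(SZ, Z), SZ))))))))
  [18] S(S(S(S(S(S(S(add(add(Z, Z), mul(mul(SZ, Z), SZ)))))))))
  [19] S(S(S(S(S(S(S(add(Z, mul(mul(SZ, Z), SZ)))))))))
  [20] S(S(S(S(S(S(S(mul(mul(SZ, Z), SZ))))))))
  [21] S(S(S(S(S(S(S(mul(add(Z, mul(Z, Z)), SZ))))))))
  [22] S(S(S(S(S(S(S(mul(mul(Z, Z), SZ))))))))

Answer: NO — after 22 steps the term is S(S(S(S(S(S(S(mul(mul(Z, Z), SZ)))))))), not yet normal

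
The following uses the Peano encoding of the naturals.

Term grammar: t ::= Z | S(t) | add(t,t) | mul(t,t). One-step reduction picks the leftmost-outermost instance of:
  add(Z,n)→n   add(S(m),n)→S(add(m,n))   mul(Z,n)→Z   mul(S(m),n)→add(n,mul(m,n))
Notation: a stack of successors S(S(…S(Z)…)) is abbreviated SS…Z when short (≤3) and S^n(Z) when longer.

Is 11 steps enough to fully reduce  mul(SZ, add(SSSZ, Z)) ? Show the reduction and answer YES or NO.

  start: mul(SZ, add(SSSZ, Z))
  →1  add(add(SSSZ, Z), mul(Z, add(SSSZ, Z)))
  →2  add(S(add(SSZ, Z)), mul(Z, add(SSSZ, Z)))
  →3  S(add(add(SSZ, Z), mul(Z, add(SSSZ, Z))))
  →4  S(add(S(add(SZ, Z)), mul(Z, add(SSSZ, Z))))
  →5  S(S(add(add(SZ, Z), mul(Z, add(SSSZ, Z)))))
  →6  S(S(add(S(add(Z, Z)), mul(Z, add(SSSZ, Z)))))
  →7  S(S(S(add(add(Z, Z), mul(Z, add(SSSZ, Z))))))
  →8  S(S(S(add(Z, mul(Z, add(SSSZ, Z))))))
  →9  S(S(S(mul(Z, add(SSSZ, Z)))))
  →10  SSSZ

Answer: YES — reaches normal form SSSZ in 10 ≤ 11 steps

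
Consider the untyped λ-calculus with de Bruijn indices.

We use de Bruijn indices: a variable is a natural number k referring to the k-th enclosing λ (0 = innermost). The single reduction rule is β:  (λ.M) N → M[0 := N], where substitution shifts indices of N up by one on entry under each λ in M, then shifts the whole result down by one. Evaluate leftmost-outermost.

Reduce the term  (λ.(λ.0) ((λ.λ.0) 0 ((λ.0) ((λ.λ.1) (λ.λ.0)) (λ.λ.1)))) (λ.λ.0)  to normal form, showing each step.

Answer: normal form = λ.λ.0  (in 7 steps)

Derivation:
  start: (λ.(λ.0) ((λ.λ.0) 0 ((λ.0) ((λ.λ.1) (λ.λ.0)) (λ.λ.1)))) (λ.λ.0)
  →1  (λ.0) ((λ.λ.0) (λ.λ.0) ((λ.0) ((λ.λ.1) (λ.λ.0)) (λ.λ.1)))
  →2  (λ.λ.0) (λ.λ.0) ((λ.0) ((λ.λ.1) (λ.λ.0)) (λ.λ.1))
  →3  (λ.0) ((λ.0) ((λ.λ.1) (λ.λ.0)) (λ.λ.1))
  →4  (λ.0) ((λ.λ.1) (λ.λ.0)) (λ.λ.1)
  →5  (λ.λ.1) (λ.λ.0) (λ.λ.1)
  →6  (λ.λ.λ.0) (λ.λ.1)
  →7  λ.λ.0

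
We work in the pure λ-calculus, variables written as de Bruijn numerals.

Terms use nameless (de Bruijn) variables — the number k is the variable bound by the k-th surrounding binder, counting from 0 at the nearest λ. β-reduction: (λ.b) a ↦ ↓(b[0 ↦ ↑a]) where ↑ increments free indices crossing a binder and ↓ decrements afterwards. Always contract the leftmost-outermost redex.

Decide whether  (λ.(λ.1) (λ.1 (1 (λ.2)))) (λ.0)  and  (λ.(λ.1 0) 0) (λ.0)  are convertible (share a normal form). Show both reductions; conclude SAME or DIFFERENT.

Answer: SAME — A ⇓ λ.0, B ⇓ λ.0

Working:
Term A:
  start: (λ.(λ.1) (λ.1 (1 (λ.2)))) (λ.0)
  [1] (λ.λ.0) (λ.(λ.0) ((λ.0) (λ.λ.0)))
  [2] λ.0

Term B:
  start: (λ.(λ.1 0) 0) (λ.0)
  [1] (λ.(λ.0) 0) (λ.0)
  [2] (λ.0) (λ.0)
  [3] λ.0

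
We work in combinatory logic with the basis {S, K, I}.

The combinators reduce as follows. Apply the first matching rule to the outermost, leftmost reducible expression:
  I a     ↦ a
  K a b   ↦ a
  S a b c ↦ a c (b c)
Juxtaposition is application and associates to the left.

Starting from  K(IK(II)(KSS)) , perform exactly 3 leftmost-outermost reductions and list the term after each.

Answer: after 3 steps: KI

Working:
  start: K(IK(II)(KSS))
  [1] K(K(II)(KSS))
  [2] K(II)
  [3] KI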